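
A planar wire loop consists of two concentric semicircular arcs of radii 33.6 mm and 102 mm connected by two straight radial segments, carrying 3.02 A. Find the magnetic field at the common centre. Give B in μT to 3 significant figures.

B ≈ 18.9 μT

The radial connectors point toward the centre, so dl × r̂ = 0 and they contribute nothing.
Each semicircle gives μ₀I/(4R): inner arc 2.82×10⁻⁵ T, outer arc 9.30×10⁻⁶ T.
The two arcs carry current in opposite angular senses, so their fields oppose: B = |2.82×10⁻⁵ − 9.30×10⁻⁶| = 1.89×10⁻⁵ T.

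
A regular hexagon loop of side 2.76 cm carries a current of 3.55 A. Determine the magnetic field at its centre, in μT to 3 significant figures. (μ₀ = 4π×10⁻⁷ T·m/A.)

B ≈ 89.1 μT

Each side is a finite straight segment at perpendicular distance d = a/(2 tan(π/6)) = 0.0239 m from the centre, with end-angles ±π/6.
One side contributes B₁ = (μ₀I/4πd)·2 sin(π/6) = 1.49×10⁻⁵ T.
All 6 sides add in the same direction: B = 6 × 1.49×10⁻⁵ = 8.91×10⁻⁵ T.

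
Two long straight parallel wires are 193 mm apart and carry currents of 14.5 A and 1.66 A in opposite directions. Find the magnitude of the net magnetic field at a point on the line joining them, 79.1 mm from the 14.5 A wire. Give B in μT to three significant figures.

Each long wire gives B = μ₀I/(2πd). Distances are d₁ = 0.0791 m and d₂ = 0.1139 m.
B₁ = 3.67×10⁻⁵ T, B₂ = 2.91×10⁻⁶ T.
Between antiparallel currents both contributions point the same way, so they add. B = B₁ + B₂ = 3.67×10⁻⁵ + 2.91×10⁻⁶ = 3.96×10⁻⁵ T.

B ≈ 39.6 μT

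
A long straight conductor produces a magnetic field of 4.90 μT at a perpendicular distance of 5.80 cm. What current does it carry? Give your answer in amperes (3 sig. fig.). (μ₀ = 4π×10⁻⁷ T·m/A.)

For a long straight wire B = μ₀I/(2πd), so I = 2πdB/μ₀.
I = 2π × 0.058 × 4.90×10⁻⁶ / (4π×10⁻⁷) = 1.42 A.

I ≈ 1.42 A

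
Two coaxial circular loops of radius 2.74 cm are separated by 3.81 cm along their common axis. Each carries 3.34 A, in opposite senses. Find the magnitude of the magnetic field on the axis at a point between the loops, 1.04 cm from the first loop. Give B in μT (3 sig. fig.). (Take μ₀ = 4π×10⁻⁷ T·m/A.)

Each loop contributes B = μ₀IR²/[2(R²+z²)^(3/2)] on the axis, with z measured from that loop.
Loop 1 (z = 0.0104 m): B₁ = 6.26×10⁻⁵ T. Loop 2 (z = 0.0277 m): B₂ = 2.66×10⁻⁵ T.
The fields oppose: B = |B₁ − B₂| = 3.60×10⁻⁵ T.

B ≈ 36.0 μT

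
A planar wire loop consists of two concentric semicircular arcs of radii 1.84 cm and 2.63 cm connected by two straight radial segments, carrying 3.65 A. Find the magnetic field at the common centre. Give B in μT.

B ≈ 18.7 μT

The radial connectors point toward the centre, so dl × r̂ = 0 and they contribute nothing.
Each semicircle gives μ₀I/(4R): inner arc 6.23×10⁻⁵ T, outer arc 4.36×10⁻⁵ T.
The two arcs carry current in opposite angular senses, so their fields oppose: B = |6.23×10⁻⁵ − 4.36×10⁻⁵| = 1.87×10⁻⁵ T.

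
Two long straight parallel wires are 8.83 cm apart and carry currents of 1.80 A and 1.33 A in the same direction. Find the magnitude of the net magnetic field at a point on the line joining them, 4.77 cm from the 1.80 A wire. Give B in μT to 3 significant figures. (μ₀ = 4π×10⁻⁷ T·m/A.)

Each long wire gives B = μ₀I/(2πd). Distances are d₁ = 0.0477 m and d₂ = 0.0406 m.
B₁ = 7.55×10⁻⁶ T, B₂ = 6.55×10⁻⁶ T.
Between parallel currents the two contributions point in opposite directions, so they subtract. B = |B₁ − B₂| = |7.55×10⁻⁶ − 6.55×10⁻⁶| = 9.95×10⁻⁷ T.

B ≈ 0.995 μT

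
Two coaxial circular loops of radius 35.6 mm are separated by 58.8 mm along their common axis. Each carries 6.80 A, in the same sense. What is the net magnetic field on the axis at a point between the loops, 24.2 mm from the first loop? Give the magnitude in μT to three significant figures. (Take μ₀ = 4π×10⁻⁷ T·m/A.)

B ≈ 112 μT

Each loop contributes B = μ₀IR²/[2(R²+z²)^(3/2)] on the axis, with z measured from that loop.
Loop 1 (z = 0.0242 m): B₁ = 6.79×10⁻⁵ T. Loop 2 (z = 0.0346 m): B₂ = 4.43×10⁻⁵ T.
The fields add: B = B₁ + B₂ = 1.12×10⁻⁴ T.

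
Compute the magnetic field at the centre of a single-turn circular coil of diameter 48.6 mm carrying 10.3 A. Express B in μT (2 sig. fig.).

B ≈ 270 μT

At the centre of a circular loop the Biot–Savart law gives B = μ₀I/(2R) (so R = 0.0243 m).
B = (4π×10⁻⁷ × 10.3) / (2 × 0.0243) = 2.66×10⁻⁴ T.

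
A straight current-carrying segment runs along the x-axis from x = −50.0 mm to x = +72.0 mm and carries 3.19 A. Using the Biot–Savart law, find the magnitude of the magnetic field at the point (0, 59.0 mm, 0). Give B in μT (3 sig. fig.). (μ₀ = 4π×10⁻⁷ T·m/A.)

For a finite straight segment, B = (μ₀I/4πd)(sinθ₁ + sinθ₂), where θ₁, θ₂ are the angles from the perpendicular to each end.
The perpendicular distance is d = 0.059 m; the end-offsets along the wire are a = 0.05 m and b = 0.072 m.
sinθ₁ = 0.05/√(0.05²+0.059²) = 0.6465; sinθ₂ = 0.072/√(0.072²+0.059²) = 0.7735.
B = (4π×10⁻⁷ × 3.19) / (4π × 0.059) × (0.6465 + 0.7735) = 7.68×10⁻⁶ T.

B ≈ 7.68 μT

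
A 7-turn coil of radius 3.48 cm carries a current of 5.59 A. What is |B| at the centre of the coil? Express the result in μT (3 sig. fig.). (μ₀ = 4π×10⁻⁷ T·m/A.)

For an N-turn flat coil, B = Nμ₀I/(2R) with R = 0.0348 m.
B = 7 × 1.01×10⁻⁴ T = 7.06×10⁻⁴ T.

B ≈ 706 μT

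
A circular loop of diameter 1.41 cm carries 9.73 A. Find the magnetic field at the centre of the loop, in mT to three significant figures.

B ≈ 0.867 mT

At the centre of a circular loop the Biot–Savart law gives B = μ₀I/(2R) (so R = 0.00705 m).
B = (4π×10⁻⁷ × 9.73) / (2 × 0.00705) = 8.67×10⁻⁴ T.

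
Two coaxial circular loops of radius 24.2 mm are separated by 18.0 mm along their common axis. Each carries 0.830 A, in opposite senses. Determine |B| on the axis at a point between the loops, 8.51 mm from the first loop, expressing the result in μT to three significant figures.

B ≈ 0.704 μT

Each loop contributes B = μ₀IR²/[2(R²+z²)^(3/2)] on the axis, with z measured from that loop.
Loop 1 (z = 0.00851 m): B₁ = 1.81×10⁻⁵ T. Loop 2 (z = 0.00949 m): B₂ = 1.74×10⁻⁵ T.
The fields oppose: B = |B₁ − B₂| = 7.04×10⁻⁷ T.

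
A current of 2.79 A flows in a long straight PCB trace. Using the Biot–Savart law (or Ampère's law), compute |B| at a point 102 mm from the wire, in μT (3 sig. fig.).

B ≈ 5.47 μT

For an infinitely long straight wire, B = μ₀I/(2πd).
B = (4π×10⁻⁷ × 2.79) / (2π × 0.102) = 5.47×10⁻⁶ T.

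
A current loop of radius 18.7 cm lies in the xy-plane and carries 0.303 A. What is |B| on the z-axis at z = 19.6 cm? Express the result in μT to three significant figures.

B ≈ 0.335 μT

On the axis of a circular loop, B = μ₀IR² / [2(R²+z²)^(3/2)].
R² + z² = (0.187)² + (0.196)² = 0.07339 m², and (R²+z²)^(3/2) = 1.99×10⁻² m³.
B = (4π×10⁻⁷ × 0.303 × 0.03497) / (2 × 1.99×10⁻²) = 3.35×10⁻⁷ T.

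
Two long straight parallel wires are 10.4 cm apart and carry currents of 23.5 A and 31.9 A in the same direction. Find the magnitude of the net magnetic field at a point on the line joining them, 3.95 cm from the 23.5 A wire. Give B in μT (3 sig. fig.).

Each long wire gives B = μ₀I/(2πd). Distances are d₁ = 0.0395 m and d₂ = 0.0645 m.
B₁ = 1.19×10⁻⁴ T, B₂ = 9.89×10⁻⁵ T.
Between parallel currents the two contributions point in opposite directions, so they subtract. B = |B₁ − B₂| = |1.19×10⁻⁴ − 9.89×10⁻⁵| = 2.01×10⁻⁵ T.

B ≈ 20.1 μT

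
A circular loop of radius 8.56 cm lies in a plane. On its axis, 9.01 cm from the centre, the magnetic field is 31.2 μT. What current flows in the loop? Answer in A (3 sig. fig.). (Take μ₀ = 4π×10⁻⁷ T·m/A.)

On the axis of a loop, B = μ₀IR²/[2(R²+z²)^(3/2)], so I = 2B(R²+z²)^(3/2)/(μ₀R²).
R² + z² = 0.007327 + 0.008118 = 0.01545 m²; raised to 3/2 gives 1.92×10⁻³ m³.
I = 2 × 3.12×10⁻⁵ × 1.92×10⁻³ / (1.26×10⁻⁶ × 0.007327) = 13.0 A.

I ≈ 13.0 A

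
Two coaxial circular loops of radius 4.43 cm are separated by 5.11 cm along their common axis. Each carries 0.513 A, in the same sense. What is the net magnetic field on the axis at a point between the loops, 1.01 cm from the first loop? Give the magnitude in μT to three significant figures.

Each loop contributes B = μ₀IR²/[2(R²+z²)^(3/2)] on the axis, with z measured from that loop.
Loop 1 (z = 0.0101 m): B₁ = 6.74×10⁻⁶ T. Loop 2 (z = 0.041 m): B₂ = 2.88×10⁻⁶ T.
The fields add: B = B₁ + B₂ = 9.62×10⁻⁶ T.

B ≈ 9.62 μT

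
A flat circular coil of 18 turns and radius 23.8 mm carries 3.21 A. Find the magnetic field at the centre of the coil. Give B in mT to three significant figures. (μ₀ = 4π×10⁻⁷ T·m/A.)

For an N-turn flat coil, B = Nμ₀I/(2R) with R = 0.0238 m.
B = 18 × 8.47×10⁻⁵ T = 1.53×10⁻³ T.

B ≈ 1.53 mT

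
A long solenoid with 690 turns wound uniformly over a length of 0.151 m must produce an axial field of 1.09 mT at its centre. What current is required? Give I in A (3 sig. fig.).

I ≈ 0.190 A

Inside a long solenoid B = μ₀nI with n = 4570 m⁻¹, so I = B/(μ₀n).
I = 1.09×10⁻³ / (4π×10⁻⁷ × 4570) = 0.190 A.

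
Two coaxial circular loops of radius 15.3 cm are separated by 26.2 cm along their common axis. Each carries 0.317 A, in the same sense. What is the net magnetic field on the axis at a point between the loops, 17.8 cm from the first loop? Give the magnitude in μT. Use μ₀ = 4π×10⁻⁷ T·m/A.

B ≈ 1.24 μT

Each loop contributes B = μ₀IR²/[2(R²+z²)^(3/2)] on the axis, with z measured from that loop.
Loop 1 (z = 0.178 m): B₁ = 3.61×10⁻⁷ T. Loop 2 (z = 0.084 m): B₂ = 8.77×10⁻⁷ T.
The fields add: B = B₁ + B₂ = 1.24×10⁻⁶ T.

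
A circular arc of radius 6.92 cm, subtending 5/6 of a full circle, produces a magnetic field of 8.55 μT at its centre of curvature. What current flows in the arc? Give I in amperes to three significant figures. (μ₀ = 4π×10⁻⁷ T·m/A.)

I ≈ 1.13 A

For a circular arc, B = μ₀Iφ/(4πR) with φ in radians; here φ = 5.236 rad.
So I = 4πRB/(μ₀φ) = 4π × 0.0692 × 8.55×10⁻⁶ / (4π×10⁻⁷ × 5.236) = 1.13 A.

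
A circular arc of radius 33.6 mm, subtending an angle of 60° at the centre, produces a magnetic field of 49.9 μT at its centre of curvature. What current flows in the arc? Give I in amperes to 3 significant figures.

For a circular arc, B = μ₀Iφ/(4πR) with φ in radians; here φ = 1.047 rad.
So I = 4πRB/(μ₀φ) = 4π × 0.0336 × 4.99×10⁻⁵ / (4π×10⁻⁷ × 1.047) = 16.0 A.

I ≈ 16.0 A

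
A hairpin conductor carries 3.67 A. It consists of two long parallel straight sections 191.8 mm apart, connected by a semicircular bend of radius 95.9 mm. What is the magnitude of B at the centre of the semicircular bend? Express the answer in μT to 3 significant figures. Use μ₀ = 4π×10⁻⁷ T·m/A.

The semicircular arc contributes B_arc = μ₀I·π/(4πR) = μ₀I/(4R) = 1.20×10⁻⁵ T.
Each semi-infinite lead is at perpendicular distance R = 0.0959 m from the centre, with the perpendicular foot at its near end, so it contributes μ₀I/(4πR); both point the same way, together 7.65×10⁻⁶ T.
Arc and leads all point the same direction: B = 1.20×10⁻⁵ + 7.65×10⁻⁶ = 1.97×10⁻⁵ T.

B ≈ 19.7 μT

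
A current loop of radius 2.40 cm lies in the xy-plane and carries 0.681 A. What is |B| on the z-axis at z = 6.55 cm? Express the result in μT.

On the axis of a circular loop, B = μ₀IR² / [2(R²+z²)^(3/2)].
R² + z² = (0.024)² + (0.0655)² = 0.004866 m², and (R²+z²)^(3/2) = 3.39×10⁻⁴ m³.
B = (4π×10⁻⁷ × 0.681 × 0.000576) / (2 × 3.39×10⁻⁴) = 7.26×10⁻⁷ T.

B ≈ 0.726 μT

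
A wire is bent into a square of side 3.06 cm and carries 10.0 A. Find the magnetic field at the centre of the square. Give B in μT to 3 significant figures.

Each side is a finite straight segment at perpendicular distance d = a/(2 tan(π/4)) = 0.0153 m from the centre, with end-angles ±π/4.
One side contributes B₁ = (μ₀I/4πd)·2 sin(π/4) = 9.24×10⁻⁵ T.
All 4 sides add in the same direction: B = 4 × 9.24×10⁻⁵ = 3.70×10⁻⁴ T.

B ≈ 370 μT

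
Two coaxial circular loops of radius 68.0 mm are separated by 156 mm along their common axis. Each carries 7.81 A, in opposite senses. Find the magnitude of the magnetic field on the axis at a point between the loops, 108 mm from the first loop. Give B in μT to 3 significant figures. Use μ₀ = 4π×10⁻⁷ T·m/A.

B ≈ 28.4 μT

Each loop contributes B = μ₀IR²/[2(R²+z²)^(3/2)] on the axis, with z measured from that loop.
Loop 1 (z = 0.108 m): B₁ = 1.09×10⁻⁵ T. Loop 2 (z = 0.048 m): B₂ = 3.93×10⁻⁵ T.
The fields oppose: B = |B₁ − B₂| = 2.84×10⁻⁵ T.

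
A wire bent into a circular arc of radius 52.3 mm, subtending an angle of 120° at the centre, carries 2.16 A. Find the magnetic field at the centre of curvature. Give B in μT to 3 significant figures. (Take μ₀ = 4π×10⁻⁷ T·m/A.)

The Biot–Savart field of a circular arc at its centre is B = μ₀Iφ/(4πR), with φ = 2.094 rad.
B = (4π×10⁻⁷ × 2.16 × 2.094) / (4π × 0.0523) = 8.65×10⁻⁶ T.

B ≈ 8.65 μT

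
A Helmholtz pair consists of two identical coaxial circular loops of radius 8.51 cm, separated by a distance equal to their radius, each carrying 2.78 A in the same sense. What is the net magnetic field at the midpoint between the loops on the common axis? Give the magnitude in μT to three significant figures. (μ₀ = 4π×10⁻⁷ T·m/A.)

B ≈ 29.4 μT

Each loop contributes B = μ₀IR²/[2(R²+z²)^(3/2)] on the axis, with z measured from that loop.
Loop 1 (z = 0.04255 m): B₁ = 1.47×10⁻⁵ T. Loop 2 (z = 0.04255 m): B₂ = 1.47×10⁻⁵ T.
The fields add: B = B₁ + B₂ = 2.94×10⁻⁵ T.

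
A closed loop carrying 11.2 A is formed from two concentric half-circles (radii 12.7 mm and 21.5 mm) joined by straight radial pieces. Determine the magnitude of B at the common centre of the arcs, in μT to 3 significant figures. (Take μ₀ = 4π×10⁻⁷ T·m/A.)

B ≈ 113 μT

The radial connectors point toward the centre, so dl × r̂ = 0 and they contribute nothing.
Each semicircle gives μ₀I/(4R): inner arc 2.77×10⁻⁴ T, outer arc 1.64×10⁻⁴ T.
The two arcs carry current in opposite angular senses, so their fields oppose: B = |2.77×10⁻⁴ − 1.64×10⁻⁴| = 1.13×10⁻⁴ T.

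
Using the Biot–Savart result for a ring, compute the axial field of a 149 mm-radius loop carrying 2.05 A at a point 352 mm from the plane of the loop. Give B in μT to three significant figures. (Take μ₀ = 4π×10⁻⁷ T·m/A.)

On the axis of a circular loop, B = μ₀IR² / [2(R²+z²)^(3/2)].
R² + z² = (0.149)² + (0.352)² = 0.1461 m², and (R²+z²)^(3/2) = 5.58×10⁻² m³.
B = (4π×10⁻⁷ × 2.05 × 0.0222) / (2 × 5.58×10⁻²) = 5.12×10⁻⁷ T.

B ≈ 0.512 μT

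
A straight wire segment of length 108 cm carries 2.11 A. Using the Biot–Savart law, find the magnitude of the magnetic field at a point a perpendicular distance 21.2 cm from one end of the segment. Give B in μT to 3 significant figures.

For a finite straight segment, B = (μ₀I/4πd)(sinθ₁ + sinθ₂), where θ₁, θ₂ are the angles from the perpendicular to each end.
The perpendicular foot is at one end, so the two end-offsets along the wire are 0 and L = 1.08 m.
sinθ₁ = 0/√(0²+0.212²) = 0.0000; sinθ₂ = 1.08/√(1.08²+0.212²) = 0.9813.
B = (4π×10⁻⁷ × 2.11) / (4π × 0.212) × (0.0000 + 0.9813) = 9.77×10⁻⁷ T.

B ≈ 0.977 μT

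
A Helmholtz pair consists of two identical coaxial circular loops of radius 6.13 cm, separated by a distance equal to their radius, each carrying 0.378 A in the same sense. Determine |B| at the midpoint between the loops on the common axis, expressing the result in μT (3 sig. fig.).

B ≈ 5.54 μT

Each loop contributes B = μ₀IR²/[2(R²+z²)^(3/2)] on the axis, with z measured from that loop.
Loop 1 (z = 0.03065 m): B₁ = 2.77×10⁻⁶ T. Loop 2 (z = 0.03065 m): B₂ = 2.77×10⁻⁶ T.
The fields add: B = B₁ + B₂ = 5.54×10⁻⁶ T.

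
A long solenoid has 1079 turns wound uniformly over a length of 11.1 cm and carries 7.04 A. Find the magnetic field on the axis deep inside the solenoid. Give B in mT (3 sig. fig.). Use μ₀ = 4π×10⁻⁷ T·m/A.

B ≈ 86.0 mT

Inside a long solenoid, B = μ₀nI with n = 9721 turns/m.
B = 4π×10⁻⁷ × 9721 × 7.04 = 8.60×10⁻² T.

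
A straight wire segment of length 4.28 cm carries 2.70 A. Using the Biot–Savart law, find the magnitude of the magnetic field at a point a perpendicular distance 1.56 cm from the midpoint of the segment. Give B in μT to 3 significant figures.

For a finite straight segment, B = (μ₀I/4πd)(sinθ₁ + sinθ₂), where θ₁, θ₂ are the angles from the perpendicular to each end.
The perpendicular from the point meets the wire at its midpoint, so each end is L/2 = 0.0214 m away along the wire.
sinθ₁ = 0.0214/√(0.0214²+0.0156²) = 0.8081; sinθ₂ = 0.0214/√(0.0214²+0.0156²) = 0.8081.
B = (4π×10⁻⁷ × 2.70) / (4π × 0.0156) × (0.8081 + 0.8081) = 2.80×10⁻⁵ T.

B ≈ 28.0 μT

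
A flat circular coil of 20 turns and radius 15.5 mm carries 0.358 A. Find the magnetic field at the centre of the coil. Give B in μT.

B ≈ 290 μT

For an N-turn flat coil, B = Nμ₀I/(2R) with R = 0.0155 m.
B = 20 × 1.45×10⁻⁵ T = 2.90×10⁻⁴ T.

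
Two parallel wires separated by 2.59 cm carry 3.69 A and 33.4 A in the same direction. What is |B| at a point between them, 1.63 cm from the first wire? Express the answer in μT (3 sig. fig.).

B ≈ 651 μT

Each long wire gives B = μ₀I/(2πd). Distances are d₁ = 0.0163 m and d₂ = 0.0096 m.
B₁ = 4.53×10⁻⁵ T, B₂ = 6.96×10⁻⁴ T.
Between parallel currents the two contributions point in opposite directions, so they subtract. B = |B₁ − B₂| = |4.53×10⁻⁵ − 6.96×10⁻⁴| = 6.51×10⁻⁴ T.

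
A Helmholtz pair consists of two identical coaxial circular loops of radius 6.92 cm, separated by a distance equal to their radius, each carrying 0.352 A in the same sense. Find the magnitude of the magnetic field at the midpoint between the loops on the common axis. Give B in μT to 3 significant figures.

B ≈ 4.57 μT

Each loop contributes B = μ₀IR²/[2(R²+z²)^(3/2)] on the axis, with z measured from that loop.
Loop 1 (z = 0.0346 m): B₁ = 2.29×10⁻⁶ T. Loop 2 (z = 0.0346 m): B₂ = 2.29×10⁻⁶ T.
The fields add: B = B₁ + B₂ = 4.57×10⁻⁶ T.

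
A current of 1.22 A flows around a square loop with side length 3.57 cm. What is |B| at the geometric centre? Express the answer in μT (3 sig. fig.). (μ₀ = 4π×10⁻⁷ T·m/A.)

B ≈ 38.7 μT

Each side is a finite straight segment at perpendicular distance d = a/(2 tan(π/4)) = 0.01785 m from the centre, with end-angles ±π/4.
One side contributes B₁ = (μ₀I/4πd)·2 sin(π/4) = 9.67×10⁻⁶ T.
All 4 sides add in the same direction: B = 4 × 9.67×10⁻⁶ = 3.87×10⁻⁵ T.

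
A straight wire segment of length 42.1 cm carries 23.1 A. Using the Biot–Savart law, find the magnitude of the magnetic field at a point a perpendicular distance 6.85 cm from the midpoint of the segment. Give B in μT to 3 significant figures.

B ≈ 64.1 μT

For a finite straight segment, B = (μ₀I/4πd)(sinθ₁ + sinθ₂), where θ₁, θ₂ are the angles from the perpendicular to each end.
The perpendicular from the point meets the wire at its midpoint, so each end is L/2 = 0.2105 m away along the wire.
sinθ₁ = 0.2105/√(0.2105²+0.0685²) = 0.9509; sinθ₂ = 0.2105/√(0.2105²+0.0685²) = 0.9509.
B = (4π×10⁻⁷ × 23.1) / (4π × 0.0685) × (0.9509 + 0.9509) = 6.41×10⁻⁵ T.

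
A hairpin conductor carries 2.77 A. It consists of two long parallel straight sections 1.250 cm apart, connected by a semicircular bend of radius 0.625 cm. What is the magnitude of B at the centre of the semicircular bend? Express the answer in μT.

B ≈ 228 μT

The semicircular arc contributes B_arc = μ₀I·π/(4πR) = μ₀I/(4R) = 1.39×10⁻⁴ T.
Each semi-infinite lead is at perpendicular distance R = 0.00625 m from the centre, with the perpendicular foot at its near end, so it contributes μ₀I/(4πR); both point the same way, together 8.86×10⁻⁵ T.
Arc and leads all point the same direction: B = 1.39×10⁻⁴ + 8.86×10⁻⁵ = 2.28×10⁻⁴ T.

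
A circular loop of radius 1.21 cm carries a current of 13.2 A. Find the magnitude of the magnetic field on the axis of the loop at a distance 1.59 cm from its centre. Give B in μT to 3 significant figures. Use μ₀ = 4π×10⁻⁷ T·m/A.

B ≈ 152 μT

On the axis of a circular loop, B = μ₀IR² / [2(R²+z²)^(3/2)].
R² + z² = (0.0121)² + (0.0159)² = 0.0003992 m², and (R²+z²)^(3/2) = 7.98×10⁻⁶ m³.
B = (4π×10⁻⁷ × 13.2 × 0.0001464) / (2 × 7.98×10⁻⁶) = 1.52×10⁻⁴ T.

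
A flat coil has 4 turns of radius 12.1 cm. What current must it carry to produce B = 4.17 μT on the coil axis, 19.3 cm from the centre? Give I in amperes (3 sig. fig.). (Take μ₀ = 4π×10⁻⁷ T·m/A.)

For an N-turn coil, B = Nμ₀IR²/[2(R²+z²)^(3/2)] with R = 0.121 m, z = 0.193 m, so I = 2B(R²+z²)^(3/2)/(Nμ₀R²) = 2 × 4.17×10⁻⁶ × 1.18×10⁻² / (4 × 4π×10⁻⁷ × 0.01464) = 1.34 A.

I ≈ 1.34 A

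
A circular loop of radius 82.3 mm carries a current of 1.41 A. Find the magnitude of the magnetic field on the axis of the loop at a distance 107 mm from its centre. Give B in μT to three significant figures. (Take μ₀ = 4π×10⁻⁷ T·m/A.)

B ≈ 2.44 μT

On the axis of a circular loop, B = μ₀IR² / [2(R²+z²)^(3/2)].
R² + z² = (0.0823)² + (0.107)² = 0.01822 m², and (R²+z²)^(3/2) = 2.46×10⁻³ m³.
B = (4π×10⁻⁷ × 1.41 × 0.006773) / (2 × 2.46×10⁻³) = 2.44×10⁻⁶ T.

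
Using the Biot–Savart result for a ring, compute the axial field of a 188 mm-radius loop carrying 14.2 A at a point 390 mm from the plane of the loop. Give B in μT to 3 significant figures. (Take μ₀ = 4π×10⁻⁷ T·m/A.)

B ≈ 3.89 μT

On the axis of a circular loop, B = μ₀IR² / [2(R²+z²)^(3/2)].
R² + z² = (0.188)² + (0.39)² = 0.1874 m², and (R²+z²)^(3/2) = 8.12×10⁻² m³.
B = (4π×10⁻⁷ × 14.2 × 0.03534) / (2 × 8.12×10⁻²) = 3.89×10⁻⁶ T.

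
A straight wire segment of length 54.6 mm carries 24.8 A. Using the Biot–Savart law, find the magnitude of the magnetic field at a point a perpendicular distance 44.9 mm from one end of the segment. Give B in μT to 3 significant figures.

For a finite straight segment, B = (μ₀I/4πd)(sinθ₁ + sinθ₂), where θ₁, θ₂ are the angles from the perpendicular to each end.
The perpendicular foot is at one end, so the two end-offsets along the wire are 0 and L = 0.0546 m.
sinθ₁ = 0/√(0²+0.0449²) = 0.0000; sinθ₂ = 0.0546/√(0.0546²+0.0449²) = 0.7724.
B = (4π×10⁻⁷ × 24.8) / (4π × 0.0449) × (0.0000 + 0.7724) = 4.27×10⁻⁵ T.

B ≈ 42.7 μT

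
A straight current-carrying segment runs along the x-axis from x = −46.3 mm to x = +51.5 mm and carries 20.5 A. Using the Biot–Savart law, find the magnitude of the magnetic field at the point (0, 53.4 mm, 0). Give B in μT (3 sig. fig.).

For a finite straight segment, B = (μ₀I/4πd)(sinθ₁ + sinθ₂), where θ₁, θ₂ are the angles from the perpendicular to each end.
The perpendicular distance is d = 0.0534 m; the end-offsets along the wire are a = 0.0463 m and b = 0.0515 m.
sinθ₁ = 0.0463/√(0.0463²+0.0534²) = 0.6551; sinθ₂ = 0.0515/√(0.0515²+0.0534²) = 0.6942.
B = (4π×10⁻⁷ × 20.5) / (4π × 0.0534) × (0.6551 + 0.6942) = 5.18×10⁻⁵ T.

B ≈ 51.8 μT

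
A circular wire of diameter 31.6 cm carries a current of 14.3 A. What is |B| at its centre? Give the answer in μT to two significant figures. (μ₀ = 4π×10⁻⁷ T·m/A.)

At the centre of a circular loop the Biot–Savart law gives B = μ₀I/(2R) (so R = 0.158 m).
B = (4π×10⁻⁷ × 14.3) / (2 × 0.158) = 5.69×10⁻⁵ T.

B ≈ 57 μT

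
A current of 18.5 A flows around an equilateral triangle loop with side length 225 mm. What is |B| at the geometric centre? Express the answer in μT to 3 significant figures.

Each side is a finite straight segment at perpendicular distance d = a/(2 tan(π/3)) = 0.06495 m from the centre, with end-angles ±π/3.
One side contributes B₁ = (μ₀I/4πd)·2 sin(π/3) = 4.93×10⁻⁵ T.
All 3 sides add in the same direction: B = 3 × 4.93×10⁻⁵ = 1.48×10⁻⁴ T.

B ≈ 148 μT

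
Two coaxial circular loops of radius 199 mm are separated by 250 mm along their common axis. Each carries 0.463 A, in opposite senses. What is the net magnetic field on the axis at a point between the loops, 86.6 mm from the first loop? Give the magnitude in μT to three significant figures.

B ≈ 0.452 μT

Each loop contributes B = μ₀IR²/[2(R²+z²)^(3/2)] on the axis, with z measured from that loop.
Loop 1 (z = 0.0866 m): B₁ = 1.13×10⁻⁶ T. Loop 2 (z = 0.1634 m): B₂ = 6.75×10⁻⁷ T.
The fields oppose: B = |B₁ − B₂| = 4.52×10⁻⁷ T.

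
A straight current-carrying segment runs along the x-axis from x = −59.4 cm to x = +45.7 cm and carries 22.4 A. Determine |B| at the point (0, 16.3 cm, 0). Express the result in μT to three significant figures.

B ≈ 26.2 μT

For a finite straight segment, B = (μ₀I/4πd)(sinθ₁ + sinθ₂), where θ₁, θ₂ are the angles from the perpendicular to each end.
The perpendicular distance is d = 0.163 m; the end-offsets along the wire are a = 0.594 m and b = 0.457 m.
sinθ₁ = 0.594/√(0.594²+0.163²) = 0.9644; sinθ₂ = 0.457/√(0.457²+0.163²) = 0.9419.
B = (4π×10⁻⁷ × 22.4) / (4π × 0.163) × (0.9644 + 0.9419) = 2.62×10⁻⁵ T.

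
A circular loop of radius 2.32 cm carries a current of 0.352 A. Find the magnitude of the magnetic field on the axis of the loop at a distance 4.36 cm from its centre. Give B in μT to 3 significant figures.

On the axis of a circular loop, B = μ₀IR² / [2(R²+z²)^(3/2)].
R² + z² = (0.0232)² + (0.0436)² = 0.002439 m², and (R²+z²)^(3/2) = 1.20×10⁻⁴ m³.
B = (4π×10⁻⁷ × 0.352 × 0.0005382) / (2 × 1.20×10⁻⁴) = 9.88×10⁻⁷ T.

B ≈ 0.988 μT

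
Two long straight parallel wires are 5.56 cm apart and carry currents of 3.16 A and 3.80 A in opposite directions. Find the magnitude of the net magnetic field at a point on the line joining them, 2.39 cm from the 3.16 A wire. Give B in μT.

Each long wire gives B = μ₀I/(2πd). Distances are d₁ = 0.0239 m and d₂ = 0.0317 m.
B₁ = 2.64×10⁻⁵ T, B₂ = 2.40×10⁻⁵ T.
Between antiparallel currents both contributions point the same way, so they add. B = B₁ + B₂ = 2.64×10⁻⁵ + 2.40×10⁻⁵ = 5.04×10⁻⁵ T.

B ≈ 50.4 μT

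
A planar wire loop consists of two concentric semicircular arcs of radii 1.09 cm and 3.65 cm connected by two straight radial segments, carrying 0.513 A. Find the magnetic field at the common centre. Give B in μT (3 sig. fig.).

The radial connectors point toward the centre, so dl × r̂ = 0 and they contribute nothing.
Each semicircle gives μ₀I/(4R): inner arc 1.48×10⁻⁵ T, outer arc 4.42×10⁻⁶ T.
The two arcs carry current in opposite angular senses, so their fields oppose: B = |1.48×10⁻⁵ − 4.42×10⁻⁶| = 1.04×10⁻⁵ T.

B ≈ 10.4 μT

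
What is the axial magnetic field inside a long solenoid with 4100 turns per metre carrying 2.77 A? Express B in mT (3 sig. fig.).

B ≈ 14.3 mT

Inside a long solenoid, B = μ₀nI with n = 4100 turns/m.
B = 4π×10⁻⁷ × 4100 × 2.77 = 1.43×10⁻² T.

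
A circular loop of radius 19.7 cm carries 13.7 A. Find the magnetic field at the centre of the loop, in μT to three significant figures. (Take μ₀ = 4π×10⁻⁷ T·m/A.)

At the centre of a circular loop the Biot–Savart law gives B = μ₀I/(2R).
B = (4π×10⁻⁷ × 13.7) / (2 × 0.197) = 4.37×10⁻⁵ T.

B ≈ 43.7 μT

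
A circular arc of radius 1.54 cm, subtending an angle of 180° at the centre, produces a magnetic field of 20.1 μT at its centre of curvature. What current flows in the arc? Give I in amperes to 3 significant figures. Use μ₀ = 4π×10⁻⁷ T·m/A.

I ≈ 0.985 A

For a circular arc, B = μ₀Iφ/(4πR) with φ in radians; here φ = 3.142 rad.
So I = 4πRB/(μ₀φ) = 4π × 0.0154 × 2.01×10⁻⁵ / (4π×10⁻⁷ × 3.142) = 0.985 A.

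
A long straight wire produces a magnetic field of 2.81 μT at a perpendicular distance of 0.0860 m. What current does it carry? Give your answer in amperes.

I ≈ 1.21 A

For a long straight wire B = μ₀I/(2πd), so I = 2πdB/μ₀.
I = 2π × 0.086 × 2.81×10⁻⁶ / (4π×10⁻⁷) = 1.21 A.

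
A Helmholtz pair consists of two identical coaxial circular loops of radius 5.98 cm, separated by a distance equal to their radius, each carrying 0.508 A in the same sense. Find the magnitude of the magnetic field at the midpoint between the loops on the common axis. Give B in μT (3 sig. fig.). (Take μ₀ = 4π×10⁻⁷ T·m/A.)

B ≈ 7.64 μT

Each loop contributes B = μ₀IR²/[2(R²+z²)^(3/2)] on the axis, with z measured from that loop.
Loop 1 (z = 0.0299 m): B₁ = 3.82×10⁻⁶ T. Loop 2 (z = 0.0299 m): B₂ = 3.82×10⁻⁶ T.
The fields add: B = B₁ + B₂ = 7.64×10⁻⁶ T.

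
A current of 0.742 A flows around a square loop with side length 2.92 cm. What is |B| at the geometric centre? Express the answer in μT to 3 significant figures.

B ≈ 28.7 μT

Each side is a finite straight segment at perpendicular distance d = a/(2 tan(π/4)) = 0.0146 m from the centre, with end-angles ±π/4.
One side contributes B₁ = (μ₀I/4πd)·2 sin(π/4) = 7.19×10⁻⁶ T.
All 4 sides add in the same direction: B = 4 × 7.19×10⁻⁶ = 2.87×10⁻⁵ T.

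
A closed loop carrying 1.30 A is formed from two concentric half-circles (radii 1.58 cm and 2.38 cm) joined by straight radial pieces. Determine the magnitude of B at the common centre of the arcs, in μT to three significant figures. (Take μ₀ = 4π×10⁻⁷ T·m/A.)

The radial connectors point toward the centre, so dl × r̂ = 0 and they contribute nothing.
Each semicircle gives μ₀I/(4R): inner arc 2.58×10⁻⁵ T, outer arc 1.72×10⁻⁵ T.
The two arcs carry current in opposite angular senses, so their fields oppose: B = |2.58×10⁻⁵ − 1.72×10⁻⁵| = 8.69×10⁻⁶ T.

B ≈ 8.69 μT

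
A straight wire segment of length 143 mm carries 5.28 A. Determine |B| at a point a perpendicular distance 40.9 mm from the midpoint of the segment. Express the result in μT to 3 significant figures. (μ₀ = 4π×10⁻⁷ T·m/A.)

For a finite straight segment, B = (μ₀I/4πd)(sinθ₁ + sinθ₂), where θ₁, θ₂ are the angles from the perpendicular to each end.
The perpendicular from the point meets the wire at its midpoint, so each end is L/2 = 0.0715 m away along the wire.
sinθ₁ = 0.0715/√(0.0715²+0.0409²) = 0.8680; sinθ₂ = 0.0715/√(0.0715²+0.0409²) = 0.8680.
B = (4π×10⁻⁷ × 5.28) / (4π × 0.0409) × (0.8680 + 0.8680) = 2.24×10⁻⁵ T.

B ≈ 22.4 μT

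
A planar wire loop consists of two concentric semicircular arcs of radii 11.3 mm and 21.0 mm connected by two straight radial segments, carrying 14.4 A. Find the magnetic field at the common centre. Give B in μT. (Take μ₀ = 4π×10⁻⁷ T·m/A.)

The radial connectors point toward the centre, so dl × r̂ = 0 and they contribute nothing.
Each semicircle gives μ₀I/(4R): inner arc 4.00×10⁻⁴ T, outer arc 2.15×10⁻⁴ T.
The two arcs carry current in opposite angular senses, so their fields oppose: B = |4.00×10⁻⁴ − 2.15×10⁻⁴| = 1.85×10⁻⁴ T.

B ≈ 185 μT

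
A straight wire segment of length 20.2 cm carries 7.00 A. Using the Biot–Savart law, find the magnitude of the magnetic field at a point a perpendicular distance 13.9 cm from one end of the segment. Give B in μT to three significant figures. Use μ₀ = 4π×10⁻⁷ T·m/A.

For a finite straight segment, B = (μ₀I/4πd)(sinθ₁ + sinθ₂), where θ₁, θ₂ are the angles from the perpendicular to each end.
The perpendicular foot is at one end, so the two end-offsets along the wire are 0 and L = 0.202 m.
sinθ₁ = 0/√(0²+0.139²) = 0.0000; sinθ₂ = 0.202/√(0.202²+0.139²) = 0.8238.
B = (4π×10⁻⁷ × 7.00) / (4π × 0.139) × (0.0000 + 0.8238) = 4.15×10⁻⁶ T.

B ≈ 4.15 μT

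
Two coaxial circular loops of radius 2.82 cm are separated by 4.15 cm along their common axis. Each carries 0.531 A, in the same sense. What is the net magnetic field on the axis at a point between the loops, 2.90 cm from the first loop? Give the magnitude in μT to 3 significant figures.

Each loop contributes B = μ₀IR²/[2(R²+z²)^(3/2)] on the axis, with z measured from that loop.
Loop 1 (z = 0.029 m): B₁ = 4.01×10⁻⁶ T. Loop 2 (z = 0.0125 m): B₂ = 9.04×10⁻⁶ T.
The fields add: B = B₁ + B₂ = 1.30×10⁻⁵ T.

B ≈ 13.0 μT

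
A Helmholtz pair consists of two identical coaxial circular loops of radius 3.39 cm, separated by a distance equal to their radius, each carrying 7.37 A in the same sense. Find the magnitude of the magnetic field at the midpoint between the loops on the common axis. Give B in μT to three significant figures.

B ≈ 195 μT

Each loop contributes B = μ₀IR²/[2(R²+z²)^(3/2)] on the axis, with z measured from that loop.
Loop 1 (z = 0.01695 m): B₁ = 9.77×10⁻⁵ T. Loop 2 (z = 0.01695 m): B₂ = 9.77×10⁻⁵ T.
The fields add: B = B₁ + B₂ = 1.95×10⁻⁴ T.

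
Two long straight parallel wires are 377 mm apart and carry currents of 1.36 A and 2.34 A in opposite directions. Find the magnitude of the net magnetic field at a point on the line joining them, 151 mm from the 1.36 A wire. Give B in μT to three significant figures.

B ≈ 3.87 μT

Each long wire gives B = μ₀I/(2πd). Distances are d₁ = 0.151 m and d₂ = 0.226 m.
B₁ = 1.80×10⁻⁶ T, B₂ = 2.07×10⁻⁶ T.
Between antiparallel currents both contributions point the same way, so they add. B = B₁ + B₂ = 1.80×10⁻⁶ + 2.07×10⁻⁶ = 3.87×10⁻⁶ T.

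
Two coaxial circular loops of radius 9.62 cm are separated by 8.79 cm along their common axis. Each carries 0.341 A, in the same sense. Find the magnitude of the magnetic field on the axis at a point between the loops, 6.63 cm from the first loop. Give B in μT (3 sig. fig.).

B ≈ 3.31 μT

Each loop contributes B = μ₀IR²/[2(R²+z²)^(3/2)] on the axis, with z measured from that loop.
Loop 1 (z = 0.0663 m): B₁ = 1.24×10⁻⁶ T. Loop 2 (z = 0.0216 m): B₂ = 2.07×10⁻⁶ T.
The fields add: B = B₁ + B₂ = 3.31×10⁻⁶ T.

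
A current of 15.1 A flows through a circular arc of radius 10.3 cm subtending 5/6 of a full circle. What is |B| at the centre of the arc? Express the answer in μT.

B ≈ 76.8 μT

The Biot–Savart field of a circular arc at its centre is B = μ₀Iφ/(4πR), with φ = 5.236 rad.
B = (4π×10⁻⁷ × 15.1 × 5.236) / (4π × 0.103) = 7.68×10⁻⁵ T.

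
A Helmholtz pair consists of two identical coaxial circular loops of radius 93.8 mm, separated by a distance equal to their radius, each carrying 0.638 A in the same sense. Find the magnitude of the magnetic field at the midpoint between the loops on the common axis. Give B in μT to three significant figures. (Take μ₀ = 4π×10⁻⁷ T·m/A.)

B ≈ 6.12 μT

Each loop contributes B = μ₀IR²/[2(R²+z²)^(3/2)] on the axis, with z measured from that loop.
Loop 1 (z = 0.0469 m): B₁ = 3.06×10⁻⁶ T. Loop 2 (z = 0.0469 m): B₂ = 3.06×10⁻⁶ T.
The fields add: B = B₁ + B₂ = 6.12×10⁻⁶ T.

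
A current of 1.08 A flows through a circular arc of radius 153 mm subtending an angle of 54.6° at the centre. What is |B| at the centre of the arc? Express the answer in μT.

The Biot–Savart field of a circular arc at its centre is B = μ₀Iφ/(4πR), with φ = 0.9529 rad.
B = (4π×10⁻⁷ × 1.08 × 0.9529) / (4π × 0.153) = 6.73×10⁻⁷ T.

B ≈ 0.673 μT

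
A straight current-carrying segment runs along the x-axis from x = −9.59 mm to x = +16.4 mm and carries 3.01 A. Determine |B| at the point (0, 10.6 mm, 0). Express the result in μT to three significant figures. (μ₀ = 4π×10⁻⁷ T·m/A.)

For a finite straight segment, B = (μ₀I/4πd)(sinθ₁ + sinθ₂), where θ₁, θ₂ are the angles from the perpendicular to each end.
The perpendicular distance is d = 0.0106 m; the end-offsets along the wire are a = 0.00959 m and b = 0.0164 m.
sinθ₁ = 0.00959/√(0.00959²+0.0106²) = 0.6709; sinθ₂ = 0.0164/√(0.0164²+0.0106²) = 0.8398.
B = (4π×10⁻⁷ × 3.01) / (4π × 0.0106) × (0.6709 + 0.8398) = 4.29×10⁻⁵ T.

B ≈ 42.9 μT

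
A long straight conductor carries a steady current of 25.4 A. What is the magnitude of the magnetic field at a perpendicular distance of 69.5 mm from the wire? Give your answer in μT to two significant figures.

For an infinitely long straight wire, B = μ₀I/(2πd).
B = (4π×10⁻⁷ × 25.4) / (2π × 0.0695) = 7.31×10⁻⁵ T.

B ≈ 73 μT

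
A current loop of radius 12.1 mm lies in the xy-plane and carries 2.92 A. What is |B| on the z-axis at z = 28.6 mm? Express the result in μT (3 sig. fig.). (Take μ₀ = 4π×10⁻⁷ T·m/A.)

B ≈ 8.97 μT

On the axis of a circular loop, B = μ₀IR² / [2(R²+z²)^(3/2)].
R² + z² = (0.0121)² + (0.0286)² = 0.0009644 m², and (R²+z²)^(3/2) = 2.99×10⁻⁵ m³.
B = (4π×10⁻⁷ × 2.92 × 0.0001464) / (2 × 2.99×10⁻⁵) = 8.97×10⁻⁶ T.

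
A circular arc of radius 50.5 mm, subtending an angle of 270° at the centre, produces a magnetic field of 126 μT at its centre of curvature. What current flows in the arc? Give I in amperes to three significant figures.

For a circular arc, B = μ₀Iφ/(4πR) with φ in radians; here φ = 4.712 rad.
So I = 4πRB/(μ₀φ) = 4π × 0.0505 × 1.26×10⁻⁴ / (4π×10⁻⁷ × 4.712) = 13.5 A.

I ≈ 13.5 A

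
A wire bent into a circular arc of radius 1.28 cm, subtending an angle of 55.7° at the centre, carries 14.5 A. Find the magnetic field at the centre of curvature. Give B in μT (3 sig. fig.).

B ≈ 110 μT

The Biot–Savart field of a circular arc at its centre is B = μ₀Iφ/(4πR), with φ = 0.9721 rad.
B = (4π×10⁻⁷ × 14.5 × 0.9721) / (4π × 0.0128) = 1.10×10⁻⁴ T.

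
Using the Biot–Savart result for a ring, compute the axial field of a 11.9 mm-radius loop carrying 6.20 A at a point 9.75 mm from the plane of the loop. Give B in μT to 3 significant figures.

B ≈ 152 μT

On the axis of a circular loop, B = μ₀IR² / [2(R²+z²)^(3/2)].
R² + z² = (0.0119)² + (0.00975)² = 0.0002367 m², and (R²+z²)^(3/2) = 3.64×10⁻⁶ m³.
B = (4π×10⁻⁷ × 6.20 × 0.0001416) / (2 × 3.64×10⁻⁶) = 1.52×10⁻⁴ T.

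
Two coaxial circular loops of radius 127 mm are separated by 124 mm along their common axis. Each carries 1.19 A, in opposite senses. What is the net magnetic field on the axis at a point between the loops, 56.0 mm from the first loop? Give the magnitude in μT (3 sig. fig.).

B ≈ 0.476 μT

Each loop contributes B = μ₀IR²/[2(R²+z²)^(3/2)] on the axis, with z measured from that loop.
Loop 1 (z = 0.056 m): B₁ = 4.51×10⁻⁶ T. Loop 2 (z = 0.068 m): B₂ = 4.03×10⁻⁶ T.
The fields oppose: B = |B₁ − B₂| = 4.76×10⁻⁷ T.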